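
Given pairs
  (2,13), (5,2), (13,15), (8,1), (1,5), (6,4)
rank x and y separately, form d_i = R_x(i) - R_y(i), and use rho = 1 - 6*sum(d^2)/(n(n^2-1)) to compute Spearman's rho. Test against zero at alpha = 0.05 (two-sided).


Step 1: Rank x and y separately (midranks; no ties here).
rank(x): 2->2, 5->3, 13->6, 8->5, 1->1, 6->4
rank(y): 13->5, 2->2, 15->6, 1->1, 5->4, 4->3
Step 2: d_i = R_x(i) - R_y(i); compute d_i^2.
  (2-5)^2=9, (3-2)^2=1, (6-6)^2=0, (5-1)^2=16, (1-4)^2=9, (4-3)^2=1
sum(d^2) = 36.
Step 3: rho = 1 - 6*36 / (6*(6^2 - 1)) = 1 - 216/210 = -0.028571.
Step 4: Under H0, t = rho * sqrt((n-2)/(1-rho^2)) = -0.0572 ~ t(4).
Step 5: Two-sided p-value from the t-distribution with 4 df = 0.957155.
Step 6: alpha = 0.05. fail to reject H0.

rho = -0.0286, p = 0.957155, fail to reject H0 at alpha = 0.05.


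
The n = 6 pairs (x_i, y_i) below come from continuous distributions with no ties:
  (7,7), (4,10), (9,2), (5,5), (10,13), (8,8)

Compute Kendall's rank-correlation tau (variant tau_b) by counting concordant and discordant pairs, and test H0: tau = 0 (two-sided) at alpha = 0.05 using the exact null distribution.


Step 1: Enumerate the 15 unordered pairs (i,j) with i<j and classify each by sign(x_j-x_i) * sign(y_j-y_i).
  (1,2):dx=-3,dy=+3->D; (1,3):dx=+2,dy=-5->D; (1,4):dx=-2,dy=-2->C; (1,5):dx=+3,dy=+6->C
  (1,6):dx=+1,dy=+1->C; (2,3):dx=+5,dy=-8->D; (2,4):dx=+1,dy=-5->D; (2,5):dx=+6,dy=+3->C
  (2,6):dx=+4,dy=-2->D; (3,4):dx=-4,dy=+3->D; (3,5):dx=+1,dy=+11->C; (3,6):dx=-1,dy=+6->D
  (4,5):dx=+5,dy=+8->C; (4,6):dx=+3,dy=+3->C; (5,6):dx=-2,dy=-5->C
Step 2: C = 8, D = 7, total pairs = 15.
Step 3: tau = (C - D)/(n(n-1)/2) = (8 - 7)/15 = 0.066667.
Step 4: Exact two-sided p-value (enumerate n! = 720 permutations of y under H0): p = 1.000000.
Step 5: alpha = 0.05. fail to reject H0.

tau_b = 0.0667 (C=8, D=7), p = 1.000000, fail to reject H0.


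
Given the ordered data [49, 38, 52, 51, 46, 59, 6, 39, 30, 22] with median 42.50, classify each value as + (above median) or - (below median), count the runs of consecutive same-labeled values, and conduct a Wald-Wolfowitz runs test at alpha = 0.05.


Step 1: Compute median = 42.50; label A = above, B = below.
Labels in order: ABAAAABBBB  (n_A = 5, n_B = 5)
Step 2: Count runs R = 4.
Step 3: Under H0 (random ordering), E[R] = 2*n_A*n_B/(n_A+n_B) + 1 = 2*5*5/10 + 1 = 6.0000.
        Var[R] = 2*n_A*n_B*(2*n_A*n_B - n_A - n_B) / ((n_A+n_B)^2 * (n_A+n_B-1)) = 2000/900 = 2.2222.
        SD[R] = 1.4907.
Step 4: Continuity-corrected z = (R + 0.5 - E[R]) / SD[R] = (4 + 0.5 - 6.0000) / 1.4907 = -1.0062.
Step 5: Two-sided p-value via normal approximation = 2*(1 - Phi(|z|)) = 0.314305.
Step 6: alpha = 0.05. fail to reject H0.

R = 4, z = -1.0062, p = 0.314305, fail to reject H0.


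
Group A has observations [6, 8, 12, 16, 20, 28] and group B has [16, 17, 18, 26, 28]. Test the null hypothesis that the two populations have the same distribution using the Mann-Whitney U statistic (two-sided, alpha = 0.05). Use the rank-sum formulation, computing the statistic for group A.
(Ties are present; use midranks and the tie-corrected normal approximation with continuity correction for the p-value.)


Step 1: Combine and sort all 11 observations; assign midranks.
sorted (value, group): (6,X), (8,X), (12,X), (16,X), (16,Y), (17,Y), (18,Y), (20,X), (26,Y), (28,X), (28,Y)
ranks: 6->1, 8->2, 12->3, 16->4.5, 16->4.5, 17->6, 18->7, 20->8, 26->9, 28->10.5, 28->10.5
Step 2: Rank sum for X: R1 = 1 + 2 + 3 + 4.5 + 8 + 10.5 = 29.
Step 3: U_X = R1 - n1(n1+1)/2 = 29 - 6*7/2 = 29 - 21 = 8.
       U_Y = n1*n2 - U_X = 30 - 8 = 22.
Step 4: Ties are present, so use the tie-corrected normal approximation (with continuity correction) for the p-value.
Step 5: p-value = 0.233197; compare to alpha = 0.05. fail to reject H0.

U_X = 8, p = 0.233197, fail to reject H0 at alpha = 0.05.


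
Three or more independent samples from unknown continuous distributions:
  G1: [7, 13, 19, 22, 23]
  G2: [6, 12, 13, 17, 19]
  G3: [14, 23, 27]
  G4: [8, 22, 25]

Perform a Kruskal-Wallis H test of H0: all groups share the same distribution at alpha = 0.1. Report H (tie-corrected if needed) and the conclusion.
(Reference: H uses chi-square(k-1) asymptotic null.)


Step 1: Combine all N = 16 observations and assign midranks.
sorted (value, group, rank): (6,G2,1), (7,G1,2), (8,G4,3), (12,G2,4), (13,G1,5.5), (13,G2,5.5), (14,G3,7), (17,G2,8), (19,G1,9.5), (19,G2,9.5), (22,G1,11.5), (22,G4,11.5), (23,G1,13.5), (23,G3,13.5), (25,G4,15), (27,G3,16)
Step 2: Sum ranks within each group.
R_1 = 42 (n_1 = 5)
R_2 = 28 (n_2 = 5)
R_3 = 36.5 (n_3 = 3)
R_4 = 29.5 (n_4 = 3)
Step 3: H = 12/(N(N+1)) * sum(R_i^2/n_i) - 3(N+1)
     = 12/(16*17) * (42^2/5 + 28^2/5 + 36.5^2/3 + 29.5^2/3) - 3*17
     = 0.044118 * 1243.77 - 51
     = 3.872059.
Step 4: Ties present; correction factor C = 1 - 24/(16^3 - 16) = 0.994118. Corrected H = 3.872059 / 0.994118 = 3.894970.
Step 5: Under H0, H ~ chi^2(3); p-value = 0.273031.
Step 6: alpha = 0.1. fail to reject H0.

H = 3.8950, df = 3, p = 0.273031, fail to reject H0.


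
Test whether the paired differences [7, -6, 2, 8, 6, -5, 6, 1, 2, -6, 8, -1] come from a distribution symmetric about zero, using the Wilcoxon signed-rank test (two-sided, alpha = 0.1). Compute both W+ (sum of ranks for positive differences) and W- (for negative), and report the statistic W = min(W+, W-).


Step 1: Drop any zero differences (none here) and take |d_i|.
|d| = [7, 6, 2, 8, 6, 5, 6, 1, 2, 6, 8, 1]
Step 2: Midrank |d_i| (ties get averaged ranks).
ranks: |7|->10, |6|->7.5, |2|->3.5, |8|->11.5, |6|->7.5, |5|->5, |6|->7.5, |1|->1.5, |2|->3.5, |6|->7.5, |8|->11.5, |1|->1.5
Step 3: Attach original signs; sum ranks with positive sign and with negative sign.
W+ = 10 + 3.5 + 11.5 + 7.5 + 7.5 + 1.5 + 3.5 + 11.5 = 56.5
W- = 7.5 + 5 + 7.5 + 1.5 = 21.5
(Check: W+ + W- = 78 should equal n(n+1)/2 = 78.)
Step 4: Test statistic W = min(W+, W-) = 21.5.
Step 5: Ties in |d|, so use the tie-corrected normal approximation.
        E[W] = n(n+1)/4 = 12*13/4 = 39.
        Tie groups: |d|=1 (t=2), |d|=2 (t=2), |d|=6 (t=4), |d|=8 (t=2); sum(t^3 - t) = 78.
        Var[W] = n(n+1)(2n+1)/24 - sum(t^3-t)/48 = 3900/24 - 78/48 = 160.875.
        z = (W - E[W]) / sqrt(Var[W]) = (21.5 - 39) / 12.6837 = -1.3797.
        Two-sided p = 2*Phi(z) = 0.167670.
Step 6: alpha = 0.1. fail to reject H0.

W+ = 56.5, W- = 21.5, W = min = 21.5, p = 0.167670, fail to reject H0.


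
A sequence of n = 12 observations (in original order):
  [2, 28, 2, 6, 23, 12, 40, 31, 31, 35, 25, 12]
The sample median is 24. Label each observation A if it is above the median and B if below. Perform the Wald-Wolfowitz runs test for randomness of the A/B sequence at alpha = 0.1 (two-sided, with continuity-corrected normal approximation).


Step 1: Compute median = 24; label A = above, B = below.
Labels in order: BABBBBAAAAAB  (n_A = 6, n_B = 6)
Step 2: Count runs R = 5.
Step 3: Under H0 (random ordering), E[R] = 2*n_A*n_B/(n_A+n_B) + 1 = 2*6*6/12 + 1 = 7.0000.
        Var[R] = 2*n_A*n_B*(2*n_A*n_B - n_A - n_B) / ((n_A+n_B)^2 * (n_A+n_B-1)) = 4320/1584 = 2.7273.
        SD[R] = 1.6514.
Step 4: Continuity-corrected z = (R + 0.5 - E[R]) / SD[R] = (5 + 0.5 - 7.0000) / 1.6514 = -0.9083.
Step 5: Two-sided p-value via normal approximation = 2*(1 - Phi(|z|)) = 0.363722.
Step 6: alpha = 0.1. fail to reject H0.

R = 5, z = -0.9083, p = 0.363722, fail to reject H0.


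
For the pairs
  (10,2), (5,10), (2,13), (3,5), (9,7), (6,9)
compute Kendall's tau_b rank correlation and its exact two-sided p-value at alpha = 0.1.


Step 1: Enumerate the 15 unordered pairs (i,j) with i<j and classify each by sign(x_j-x_i) * sign(y_j-y_i).
  (1,2):dx=-5,dy=+8->D; (1,3):dx=-8,dy=+11->D; (1,4):dx=-7,dy=+3->D; (1,5):dx=-1,dy=+5->D
  (1,6):dx=-4,dy=+7->D; (2,3):dx=-3,dy=+3->D; (2,4):dx=-2,dy=-5->C; (2,5):dx=+4,dy=-3->D
  (2,6):dx=+1,dy=-1->D; (3,4):dx=+1,dy=-8->D; (3,5):dx=+7,dy=-6->D; (3,6):dx=+4,dy=-4->D
  (4,5):dx=+6,dy=+2->C; (4,6):dx=+3,dy=+4->C; (5,6):dx=-3,dy=+2->D
Step 2: C = 3, D = 12, total pairs = 15.
Step 3: tau = (C - D)/(n(n-1)/2) = (3 - 12)/15 = -0.600000.
Step 4: Exact two-sided p-value (enumerate n! = 720 permutations of y under H0): p = 0.136111.
Step 5: alpha = 0.1. fail to reject H0.

tau_b = -0.6000 (C=3, D=12), p = 0.136111, fail to reject H0.


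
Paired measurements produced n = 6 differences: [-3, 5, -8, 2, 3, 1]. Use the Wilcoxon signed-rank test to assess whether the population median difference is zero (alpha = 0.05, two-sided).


Step 1: Drop any zero differences (none here) and take |d_i|.
|d| = [3, 5, 8, 2, 3, 1]
Step 2: Midrank |d_i| (ties get averaged ranks).
ranks: |3|->3.5, |5|->5, |8|->6, |2|->2, |3|->3.5, |1|->1
Step 3: Attach original signs; sum ranks with positive sign and with negative sign.
W+ = 5 + 2 + 3.5 + 1 = 11.5
W- = 3.5 + 6 = 9.5
(Check: W+ + W- = 21 should equal n(n+1)/2 = 21.)
Step 4: Test statistic W = min(W+, W-) = 9.5.
Step 5: Ties in |d|, so use the tie-corrected normal approximation.
        E[W] = n(n+1)/4 = 6*7/4 = 10.5.
        Tie groups: |d|=3 (t=2); sum(t^3 - t) = 6.
        Var[W] = n(n+1)(2n+1)/24 - sum(t^3-t)/48 = 546/24 - 6/48 = 22.625.
        z = (W - E[W]) / sqrt(Var[W]) = (9.5 - 10.5) / 4.7566 = -0.2102.
        Two-sided p = 2*Phi(z) = 0.833484.
Step 6: alpha = 0.05. fail to reject H0.

W+ = 11.5, W- = 9.5, W = min = 9.5, p = 0.833484, fail to reject H0.


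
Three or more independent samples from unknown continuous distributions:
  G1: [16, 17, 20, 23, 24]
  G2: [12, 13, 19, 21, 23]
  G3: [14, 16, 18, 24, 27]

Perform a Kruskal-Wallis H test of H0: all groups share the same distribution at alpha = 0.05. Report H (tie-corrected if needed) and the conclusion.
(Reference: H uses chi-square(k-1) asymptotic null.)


Step 1: Combine all N = 15 observations and assign midranks.
sorted (value, group, rank): (12,G2,1), (13,G2,2), (14,G3,3), (16,G1,4.5), (16,G3,4.5), (17,G1,6), (18,G3,7), (19,G2,8), (20,G1,9), (21,G2,10), (23,G1,11.5), (23,G2,11.5), (24,G1,13.5), (24,G3,13.5), (27,G3,15)
Step 2: Sum ranks within each group.
R_1 = 44.5 (n_1 = 5)
R_2 = 32.5 (n_2 = 5)
R_3 = 43 (n_3 = 5)
Step 3: H = 12/(N(N+1)) * sum(R_i^2/n_i) - 3(N+1)
     = 12/(15*16) * (44.5^2/5 + 32.5^2/5 + 43^2/5) - 3*16
     = 0.050000 * 977.1 - 48
     = 0.855000.
Step 4: Ties present; correction factor C = 1 - 18/(15^3 - 15) = 0.994643. Corrected H = 0.855000 / 0.994643 = 0.859605.
Step 5: Under H0, H ~ chi^2(2); p-value = 0.650638.
Step 6: alpha = 0.05. fail to reject H0.

H = 0.8596, df = 2, p = 0.650638, fail to reject H0.


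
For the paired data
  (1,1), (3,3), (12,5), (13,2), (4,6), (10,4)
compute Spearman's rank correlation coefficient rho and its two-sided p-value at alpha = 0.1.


Step 1: Rank x and y separately (midranks; no ties here).
rank(x): 1->1, 3->2, 12->5, 13->6, 4->3, 10->4
rank(y): 1->1, 3->3, 5->5, 2->2, 6->6, 4->4
Step 2: d_i = R_x(i) - R_y(i); compute d_i^2.
  (1-1)^2=0, (2-3)^2=1, (5-5)^2=0, (6-2)^2=16, (3-6)^2=9, (4-4)^2=0
sum(d^2) = 26.
Step 3: rho = 1 - 6*26 / (6*(6^2 - 1)) = 1 - 156/210 = 0.257143.
Step 4: Under H0, t = rho * sqrt((n-2)/(1-rho^2)) = 0.5322 ~ t(4).
Step 5: Two-sided p-value from the t-distribution with 4 df = 0.622787.
Step 6: alpha = 0.1. fail to reject H0.

rho = 0.2571, p = 0.622787, fail to reject H0 at alpha = 0.1.


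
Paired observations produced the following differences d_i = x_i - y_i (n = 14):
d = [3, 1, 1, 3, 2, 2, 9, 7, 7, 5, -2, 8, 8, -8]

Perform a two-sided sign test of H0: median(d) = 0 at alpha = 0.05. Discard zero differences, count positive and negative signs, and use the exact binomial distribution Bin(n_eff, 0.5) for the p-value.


Step 1: Discard zero differences. Original n = 14; n_eff = number of nonzero differences = 14.
Nonzero differences (with sign): +3, +1, +1, +3, +2, +2, +9, +7, +7, +5, -2, +8, +8, -8
Step 2: Count signs: positive = 12, negative = 2.
Step 3: Under H0: P(positive) = 0.5, so the number of positives S ~ Bin(14, 0.5).
Step 4: Two-sided exact p-value = sum of Bin(14,0.5) probabilities at or below the observed probability = 0.012939.
Step 5: alpha = 0.05. reject H0.

n_eff = 14, pos = 12, neg = 2, p = 0.012939, reject H0.


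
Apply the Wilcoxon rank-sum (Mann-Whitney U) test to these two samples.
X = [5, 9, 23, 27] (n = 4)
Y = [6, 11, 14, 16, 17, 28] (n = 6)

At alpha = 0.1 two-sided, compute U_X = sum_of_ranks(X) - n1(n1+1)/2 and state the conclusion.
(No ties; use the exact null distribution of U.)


Step 1: Combine and sort all 10 observations; assign midranks.
sorted (value, group): (5,X), (6,Y), (9,X), (11,Y), (14,Y), (16,Y), (17,Y), (23,X), (27,X), (28,Y)
ranks: 5->1, 6->2, 9->3, 11->4, 14->5, 16->6, 17->7, 23->8, 27->9, 28->10
Step 2: Rank sum for X: R1 = 1 + 3 + 8 + 9 = 21.
Step 3: U_X = R1 - n1(n1+1)/2 = 21 - 4*5/2 = 21 - 10 = 11.
       U_Y = n1*n2 - U_X = 24 - 11 = 13.
Step 4: No ties, so the exact null distribution of U (based on enumerating the C(10,4) = 210 equally likely rank assignments) gives the two-sided p-value.
Step 5: p-value = 0.914286; compare to alpha = 0.1. fail to reject H0.

U_X = 11, p = 0.914286, fail to reject H0 at alpha = 0.1.


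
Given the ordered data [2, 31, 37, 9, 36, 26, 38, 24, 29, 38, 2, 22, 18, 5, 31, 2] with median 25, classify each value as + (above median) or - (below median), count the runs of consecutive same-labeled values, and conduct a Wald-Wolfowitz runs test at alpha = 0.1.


Step 1: Compute median = 25; label A = above, B = below.
Labels in order: BAABAAABAABBBBAB  (n_A = 8, n_B = 8)
Step 2: Count runs R = 9.
Step 3: Under H0 (random ordering), E[R] = 2*n_A*n_B/(n_A+n_B) + 1 = 2*8*8/16 + 1 = 9.0000.
        Var[R] = 2*n_A*n_B*(2*n_A*n_B - n_A - n_B) / ((n_A+n_B)^2 * (n_A+n_B-1)) = 14336/3840 = 3.7333.
        SD[R] = 1.9322.
Step 4: R = E[R], so z = 0 with no continuity correction.
Step 5: Two-sided p-value via normal approximation = 2*(1 - Phi(|z|)) = 1.000000.
Step 6: alpha = 0.1. fail to reject H0.

R = 9, z = 0.0000, p = 1.000000, fail to reject H0.


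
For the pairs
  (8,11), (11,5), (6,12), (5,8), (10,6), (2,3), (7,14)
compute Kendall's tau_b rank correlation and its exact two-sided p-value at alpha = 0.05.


Step 1: Enumerate the 21 unordered pairs (i,j) with i<j and classify each by sign(x_j-x_i) * sign(y_j-y_i).
  (1,2):dx=+3,dy=-6->D; (1,3):dx=-2,dy=+1->D; (1,4):dx=-3,dy=-3->C; (1,5):dx=+2,dy=-5->D
  (1,6):dx=-6,dy=-8->C; (1,7):dx=-1,dy=+3->D; (2,3):dx=-5,dy=+7->D; (2,4):dx=-6,dy=+3->D
  (2,5):dx=-1,dy=+1->D; (2,6):dx=-9,dy=-2->C; (2,7):dx=-4,dy=+9->D; (3,4):dx=-1,dy=-4->C
  (3,5):dx=+4,dy=-6->D; (3,6):dx=-4,dy=-9->C; (3,7):dx=+1,dy=+2->C; (4,5):dx=+5,dy=-2->D
  (4,6):dx=-3,dy=-5->C; (4,7):dx=+2,dy=+6->C; (5,6):dx=-8,dy=-3->C; (5,7):dx=-3,dy=+8->D
  (6,7):dx=+5,dy=+11->C
Step 2: C = 10, D = 11, total pairs = 21.
Step 3: tau = (C - D)/(n(n-1)/2) = (10 - 11)/21 = -0.047619.
Step 4: Exact two-sided p-value (enumerate n! = 5040 permutations of y under H0): p = 1.000000.
Step 5: alpha = 0.05. fail to reject H0.

tau_b = -0.0476 (C=10, D=11), p = 1.000000, fail to reject H0.


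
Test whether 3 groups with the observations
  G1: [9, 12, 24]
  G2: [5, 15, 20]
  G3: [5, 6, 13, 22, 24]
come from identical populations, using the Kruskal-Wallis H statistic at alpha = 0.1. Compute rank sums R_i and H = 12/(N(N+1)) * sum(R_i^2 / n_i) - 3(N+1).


Step 1: Combine all N = 11 observations and assign midranks.
sorted (value, group, rank): (5,G2,1.5), (5,G3,1.5), (6,G3,3), (9,G1,4), (12,G1,5), (13,G3,6), (15,G2,7), (20,G2,8), (22,G3,9), (24,G1,10.5), (24,G3,10.5)
Step 2: Sum ranks within each group.
R_1 = 19.5 (n_1 = 3)
R_2 = 16.5 (n_2 = 3)
R_3 = 30 (n_3 = 5)
Step 3: H = 12/(N(N+1)) * sum(R_i^2/n_i) - 3(N+1)
     = 12/(11*12) * (19.5^2/3 + 16.5^2/3 + 30^2/5) - 3*12
     = 0.090909 * 397.5 - 36
     = 0.136364.
Step 4: Ties present; correction factor C = 1 - 12/(11^3 - 11) = 0.990909. Corrected H = 0.136364 / 0.990909 = 0.137615.
Step 5: Under H0, H ~ chi^2(2); p-value = 0.933507.
Step 6: alpha = 0.1. fail to reject H0.

H = 0.1376, df = 2, p = 0.933507, fail to reject H0.


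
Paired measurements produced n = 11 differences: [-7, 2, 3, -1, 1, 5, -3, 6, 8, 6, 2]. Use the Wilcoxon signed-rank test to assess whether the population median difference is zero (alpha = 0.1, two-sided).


Step 1: Drop any zero differences (none here) and take |d_i|.
|d| = [7, 2, 3, 1, 1, 5, 3, 6, 8, 6, 2]
Step 2: Midrank |d_i| (ties get averaged ranks).
ranks: |7|->10, |2|->3.5, |3|->5.5, |1|->1.5, |1|->1.5, |5|->7, |3|->5.5, |6|->8.5, |8|->11, |6|->8.5, |2|->3.5
Step 3: Attach original signs; sum ranks with positive sign and with negative sign.
W+ = 3.5 + 5.5 + 1.5 + 7 + 8.5 + 11 + 8.5 + 3.5 = 49
W- = 10 + 1.5 + 5.5 = 17
(Check: W+ + W- = 66 should equal n(n+1)/2 = 66.)
Step 4: Test statistic W = min(W+, W-) = 17.
Step 5: Ties in |d|, so use the tie-corrected normal approximation.
        E[W] = n(n+1)/4 = 11*12/4 = 33.
        Tie groups: |d|=1 (t=2), |d|=2 (t=2), |d|=3 (t=2), |d|=6 (t=2); sum(t^3 - t) = 24.
        Var[W] = n(n+1)(2n+1)/24 - sum(t^3-t)/48 = 3036/24 - 24/48 = 126.
        z = (W - E[W]) / sqrt(Var[W]) = (17 - 33) / 11.2250 = -1.4254.
        Two-sided p = 2*Phi(z) = 0.154044.
Step 6: alpha = 0.1. fail to reject H0.

W+ = 49, W- = 17, W = min = 17, p = 0.154044, fail to reject H0.


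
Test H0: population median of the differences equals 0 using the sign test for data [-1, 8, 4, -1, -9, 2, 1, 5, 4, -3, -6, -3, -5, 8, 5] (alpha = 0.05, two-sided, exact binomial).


Step 1: Discard zero differences. Original n = 15; n_eff = number of nonzero differences = 15.
Nonzero differences (with sign): -1, +8, +4, -1, -9, +2, +1, +5, +4, -3, -6, -3, -5, +8, +5
Step 2: Count signs: positive = 8, negative = 7.
Step 3: Under H0: P(positive) = 0.5, so the number of positives S ~ Bin(15, 0.5).
Step 4: Two-sided exact p-value = sum of Bin(15,0.5) probabilities at or below the observed probability = 1.000000.
Step 5: alpha = 0.05. fail to reject H0.

n_eff = 15, pos = 8, neg = 7, p = 1.000000, fail to reject H0.


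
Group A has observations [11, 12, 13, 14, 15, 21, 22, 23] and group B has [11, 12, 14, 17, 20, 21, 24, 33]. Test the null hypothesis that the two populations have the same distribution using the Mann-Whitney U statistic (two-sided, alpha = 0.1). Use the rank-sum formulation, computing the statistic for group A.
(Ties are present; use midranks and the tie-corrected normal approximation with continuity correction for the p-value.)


Step 1: Combine and sort all 16 observations; assign midranks.
sorted (value, group): (11,X), (11,Y), (12,X), (12,Y), (13,X), (14,X), (14,Y), (15,X), (17,Y), (20,Y), (21,X), (21,Y), (22,X), (23,X), (24,Y), (33,Y)
ranks: 11->1.5, 11->1.5, 12->3.5, 12->3.5, 13->5, 14->6.5, 14->6.5, 15->8, 17->9, 20->10, 21->11.5, 21->11.5, 22->13, 23->14, 24->15, 33->16
Step 2: Rank sum for X: R1 = 1.5 + 3.5 + 5 + 6.5 + 8 + 11.5 + 13 + 14 = 63.
Step 3: U_X = R1 - n1(n1+1)/2 = 63 - 8*9/2 = 63 - 36 = 27.
       U_Y = n1*n2 - U_X = 64 - 27 = 37.
Step 4: Ties are present, so use the tie-corrected normal approximation (with continuity correction) for the p-value.
Step 5: p-value = 0.635507; compare to alpha = 0.1. fail to reject H0.

U_X = 27, p = 0.635507, fail to reject H0 at alpha = 0.1.


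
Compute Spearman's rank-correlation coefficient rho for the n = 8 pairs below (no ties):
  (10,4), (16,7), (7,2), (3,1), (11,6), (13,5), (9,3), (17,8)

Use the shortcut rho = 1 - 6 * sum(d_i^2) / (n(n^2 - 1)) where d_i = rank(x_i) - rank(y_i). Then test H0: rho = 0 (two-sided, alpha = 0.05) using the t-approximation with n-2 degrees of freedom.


Step 1: Rank x and y separately (midranks; no ties here).
rank(x): 10->4, 16->7, 7->2, 3->1, 11->5, 13->6, 9->3, 17->8
rank(y): 4->4, 7->7, 2->2, 1->1, 6->6, 5->5, 3->3, 8->8
Step 2: d_i = R_x(i) - R_y(i); compute d_i^2.
  (4-4)^2=0, (7-7)^2=0, (2-2)^2=0, (1-1)^2=0, (5-6)^2=1, (6-5)^2=1, (3-3)^2=0, (8-8)^2=0
sum(d^2) = 2.
Step 3: rho = 1 - 6*2 / (8*(8^2 - 1)) = 1 - 12/504 = 0.976190.
Step 4: Under H0, t = rho * sqrt((n-2)/(1-rho^2)) = 11.0235 ~ t(6).
Step 5: Two-sided p-value from the t-distribution with 6 df = 0.000033.
Step 6: alpha = 0.05. reject H0.

rho = 0.9762, p = 0.000033, reject H0 at alpha = 0.05.


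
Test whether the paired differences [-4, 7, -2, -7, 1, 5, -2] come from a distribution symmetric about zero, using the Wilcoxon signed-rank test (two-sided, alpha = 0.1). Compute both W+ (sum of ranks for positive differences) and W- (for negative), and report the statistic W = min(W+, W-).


Step 1: Drop any zero differences (none here) and take |d_i|.
|d| = [4, 7, 2, 7, 1, 5, 2]
Step 2: Midrank |d_i| (ties get averaged ranks).
ranks: |4|->4, |7|->6.5, |2|->2.5, |7|->6.5, |1|->1, |5|->5, |2|->2.5
Step 3: Attach original signs; sum ranks with positive sign and with negative sign.
W+ = 6.5 + 1 + 5 = 12.5
W- = 4 + 2.5 + 6.5 + 2.5 = 15.5
(Check: W+ + W- = 28 should equal n(n+1)/2 = 28.)
Step 4: Test statistic W = min(W+, W-) = 12.5.
Step 5: Ties in |d|, so use the tie-corrected normal approximation.
        E[W] = n(n+1)/4 = 7*8/4 = 14.
        Tie groups: |d|=2 (t=2), |d|=7 (t=2); sum(t^3 - t) = 12.
        Var[W] = n(n+1)(2n+1)/24 - sum(t^3-t)/48 = 840/24 - 12/48 = 34.75.
        z = (W - E[W]) / sqrt(Var[W]) = (12.5 - 14) / 5.8949 = -0.2545.
        Two-sided p = 2*Phi(z) = 0.799143.
Step 6: alpha = 0.1. fail to reject H0.

W+ = 12.5, W- = 15.5, W = min = 12.5, p = 0.799143, fail to reject H0.


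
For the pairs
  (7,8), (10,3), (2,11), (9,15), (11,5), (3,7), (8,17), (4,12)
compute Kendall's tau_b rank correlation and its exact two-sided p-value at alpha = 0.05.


Step 1: Enumerate the 28 unordered pairs (i,j) with i<j and classify each by sign(x_j-x_i) * sign(y_j-y_i).
  (1,2):dx=+3,dy=-5->D; (1,3):dx=-5,dy=+3->D; (1,4):dx=+2,dy=+7->C; (1,5):dx=+4,dy=-3->D
  (1,6):dx=-4,dy=-1->C; (1,7):dx=+1,dy=+9->C; (1,8):dx=-3,dy=+4->D; (2,3):dx=-8,dy=+8->D
  (2,4):dx=-1,dy=+12->D; (2,5):dx=+1,dy=+2->C; (2,6):dx=-7,dy=+4->D; (2,7):dx=-2,dy=+14->D
  (2,8):dx=-6,dy=+9->D; (3,4):dx=+7,dy=+4->C; (3,5):dx=+9,dy=-6->D; (3,6):dx=+1,dy=-4->D
  (3,7):dx=+6,dy=+6->C; (3,8):dx=+2,dy=+1->C; (4,5):dx=+2,dy=-10->D; (4,6):dx=-6,dy=-8->C
  (4,7):dx=-1,dy=+2->D; (4,8):dx=-5,dy=-3->C; (5,6):dx=-8,dy=+2->D; (5,7):dx=-3,dy=+12->D
  (5,8):dx=-7,dy=+7->D; (6,7):dx=+5,dy=+10->C; (6,8):dx=+1,dy=+5->C; (7,8):dx=-4,dy=-5->C
Step 2: C = 12, D = 16, total pairs = 28.
Step 3: tau = (C - D)/(n(n-1)/2) = (12 - 16)/28 = -0.142857.
Step 4: Exact two-sided p-value (enumerate n! = 40320 permutations of y under H0): p = 0.719544.
Step 5: alpha = 0.05. fail to reject H0.

tau_b = -0.1429 (C=12, D=16), p = 0.719544, fail to reject H0.


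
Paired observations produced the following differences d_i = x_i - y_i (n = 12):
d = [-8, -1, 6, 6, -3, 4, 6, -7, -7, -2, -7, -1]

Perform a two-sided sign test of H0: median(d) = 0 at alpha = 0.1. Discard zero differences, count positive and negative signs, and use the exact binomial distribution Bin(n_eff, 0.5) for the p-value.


Step 1: Discard zero differences. Original n = 12; n_eff = number of nonzero differences = 12.
Nonzero differences (with sign): -8, -1, +6, +6, -3, +4, +6, -7, -7, -2, -7, -1
Step 2: Count signs: positive = 4, negative = 8.
Step 3: Under H0: P(positive) = 0.5, so the number of positives S ~ Bin(12, 0.5).
Step 4: Two-sided exact p-value = sum of Bin(12,0.5) probabilities at or below the observed probability = 0.387695.
Step 5: alpha = 0.1. fail to reject H0.

n_eff = 12, pos = 4, neg = 8, p = 0.387695, fail to reject H0.


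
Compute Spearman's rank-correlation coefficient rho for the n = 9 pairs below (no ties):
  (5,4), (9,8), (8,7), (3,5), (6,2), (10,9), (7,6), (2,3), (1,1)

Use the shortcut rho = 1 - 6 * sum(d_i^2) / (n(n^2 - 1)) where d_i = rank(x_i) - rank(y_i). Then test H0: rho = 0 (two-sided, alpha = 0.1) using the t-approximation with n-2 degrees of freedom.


Step 1: Rank x and y separately (midranks; no ties here).
rank(x): 5->4, 9->8, 8->7, 3->3, 6->5, 10->9, 7->6, 2->2, 1->1
rank(y): 4->4, 8->8, 7->7, 5->5, 2->2, 9->9, 6->6, 3->3, 1->1
Step 2: d_i = R_x(i) - R_y(i); compute d_i^2.
  (4-4)^2=0, (8-8)^2=0, (7-7)^2=0, (3-5)^2=4, (5-2)^2=9, (9-9)^2=0, (6-6)^2=0, (2-3)^2=1, (1-1)^2=0
sum(d^2) = 14.
Step 3: rho = 1 - 6*14 / (9*(9^2 - 1)) = 1 - 84/720 = 0.883333.
Step 4: Under H0, t = rho * sqrt((n-2)/(1-rho^2)) = 4.9858 ~ t(7).
Step 5: Two-sided p-value from the t-distribution with 7 df = 0.001591.
Step 6: alpha = 0.1. reject H0.

rho = 0.8833, p = 0.001591, reject H0 at alpha = 0.1.


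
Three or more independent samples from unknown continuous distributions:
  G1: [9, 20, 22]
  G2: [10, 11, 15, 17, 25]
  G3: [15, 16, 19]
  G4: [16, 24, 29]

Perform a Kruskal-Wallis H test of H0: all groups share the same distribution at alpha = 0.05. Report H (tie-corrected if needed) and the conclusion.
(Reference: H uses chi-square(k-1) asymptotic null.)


Step 1: Combine all N = 14 observations and assign midranks.
sorted (value, group, rank): (9,G1,1), (10,G2,2), (11,G2,3), (15,G2,4.5), (15,G3,4.5), (16,G3,6.5), (16,G4,6.5), (17,G2,8), (19,G3,9), (20,G1,10), (22,G1,11), (24,G4,12), (25,G2,13), (29,G4,14)
Step 2: Sum ranks within each group.
R_1 = 22 (n_1 = 3)
R_2 = 30.5 (n_2 = 5)
R_3 = 20 (n_3 = 3)
R_4 = 32.5 (n_4 = 3)
Step 3: H = 12/(N(N+1)) * sum(R_i^2/n_i) - 3(N+1)
     = 12/(14*15) * (22^2/3 + 30.5^2/5 + 20^2/3 + 32.5^2/3) - 3*15
     = 0.057143 * 832.8 - 45
     = 2.588571.
Step 4: Ties present; correction factor C = 1 - 12/(14^3 - 14) = 0.995604. Corrected H = 2.588571 / 0.995604 = 2.600000.
Step 5: Under H0, H ~ chi^2(3); p-value = 0.457490.
Step 6: alpha = 0.05. fail to reject H0.

H = 2.6000, df = 3, p = 0.457490, fail to reject H0.


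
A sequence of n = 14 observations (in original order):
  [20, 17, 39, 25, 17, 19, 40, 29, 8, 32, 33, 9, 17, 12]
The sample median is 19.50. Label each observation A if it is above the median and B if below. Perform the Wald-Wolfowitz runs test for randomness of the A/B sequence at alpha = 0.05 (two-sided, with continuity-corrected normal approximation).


Step 1: Compute median = 19.50; label A = above, B = below.
Labels in order: ABAABBAABAABBB  (n_A = 7, n_B = 7)
Step 2: Count runs R = 8.
Step 3: Under H0 (random ordering), E[R] = 2*n_A*n_B/(n_A+n_B) + 1 = 2*7*7/14 + 1 = 8.0000.
        Var[R] = 2*n_A*n_B*(2*n_A*n_B - n_A - n_B) / ((n_A+n_B)^2 * (n_A+n_B-1)) = 8232/2548 = 3.2308.
        SD[R] = 1.7974.
Step 4: R = E[R], so z = 0 with no continuity correction.
Step 5: Two-sided p-value via normal approximation = 2*(1 - Phi(|z|)) = 1.000000.
Step 6: alpha = 0.05. fail to reject H0.

R = 8, z = 0.0000, p = 1.000000, fail to reject H0.


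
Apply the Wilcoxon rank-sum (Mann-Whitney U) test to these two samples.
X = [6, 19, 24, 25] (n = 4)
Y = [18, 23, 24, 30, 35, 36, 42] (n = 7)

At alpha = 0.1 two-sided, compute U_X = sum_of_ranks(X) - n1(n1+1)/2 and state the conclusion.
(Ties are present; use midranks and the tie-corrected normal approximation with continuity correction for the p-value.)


Step 1: Combine and sort all 11 observations; assign midranks.
sorted (value, group): (6,X), (18,Y), (19,X), (23,Y), (24,X), (24,Y), (25,X), (30,Y), (35,Y), (36,Y), (42,Y)
ranks: 6->1, 18->2, 19->3, 23->4, 24->5.5, 24->5.5, 25->7, 30->8, 35->9, 36->10, 42->11
Step 2: Rank sum for X: R1 = 1 + 3 + 5.5 + 7 = 16.5.
Step 3: U_X = R1 - n1(n1+1)/2 = 16.5 - 4*5/2 = 16.5 - 10 = 6.5.
       U_Y = n1*n2 - U_X = 28 - 6.5 = 21.5.
Step 4: Ties are present, so use the tie-corrected normal approximation (with continuity correction) for the p-value.
Step 5: p-value = 0.184875; compare to alpha = 0.1. fail to reject H0.

U_X = 6.5, p = 0.184875, fail to reject H0 at alpha = 0.1.


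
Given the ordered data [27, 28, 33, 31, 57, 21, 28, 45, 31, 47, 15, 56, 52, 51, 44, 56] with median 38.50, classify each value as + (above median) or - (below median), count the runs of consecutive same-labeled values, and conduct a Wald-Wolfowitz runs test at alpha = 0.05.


Step 1: Compute median = 38.50; label A = above, B = below.
Labels in order: BBBBABBABABAAAAA  (n_A = 8, n_B = 8)
Step 2: Count runs R = 8.
Step 3: Under H0 (random ordering), E[R] = 2*n_A*n_B/(n_A+n_B) + 1 = 2*8*8/16 + 1 = 9.0000.
        Var[R] = 2*n_A*n_B*(2*n_A*n_B - n_A - n_B) / ((n_A+n_B)^2 * (n_A+n_B-1)) = 14336/3840 = 3.7333.
        SD[R] = 1.9322.
Step 4: Continuity-corrected z = (R + 0.5 - E[R]) / SD[R] = (8 + 0.5 - 9.0000) / 1.9322 = -0.2588.
Step 5: Two-sided p-value via normal approximation = 2*(1 - Phi(|z|)) = 0.795809.
Step 6: alpha = 0.05. fail to reject H0.

R = 8, z = -0.2588, p = 0.795809, fail to reject H0.


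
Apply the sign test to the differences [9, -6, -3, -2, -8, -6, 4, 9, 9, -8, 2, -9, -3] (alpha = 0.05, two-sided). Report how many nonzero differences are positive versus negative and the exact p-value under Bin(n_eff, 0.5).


Step 1: Discard zero differences. Original n = 13; n_eff = number of nonzero differences = 13.
Nonzero differences (with sign): +9, -6, -3, -2, -8, -6, +4, +9, +9, -8, +2, -9, -3
Step 2: Count signs: positive = 5, negative = 8.
Step 3: Under H0: P(positive) = 0.5, so the number of positives S ~ Bin(13, 0.5).
Step 4: Two-sided exact p-value = sum of Bin(13,0.5) probabilities at or below the observed probability = 0.581055.
Step 5: alpha = 0.05. fail to reject H0.

n_eff = 13, pos = 5, neg = 8, p = 0.581055, fail to reject H0.


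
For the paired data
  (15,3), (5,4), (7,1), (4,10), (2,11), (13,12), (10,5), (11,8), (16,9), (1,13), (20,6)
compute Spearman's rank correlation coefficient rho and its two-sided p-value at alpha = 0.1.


Step 1: Rank x and y separately (midranks; no ties here).
rank(x): 15->9, 5->4, 7->5, 4->3, 2->2, 13->8, 10->6, 11->7, 16->10, 1->1, 20->11
rank(y): 3->2, 4->3, 1->1, 10->8, 11->9, 12->10, 5->4, 8->6, 9->7, 13->11, 6->5
Step 2: d_i = R_x(i) - R_y(i); compute d_i^2.
  (9-2)^2=49, (4-3)^2=1, (5-1)^2=16, (3-8)^2=25, (2-9)^2=49, (8-10)^2=4, (6-4)^2=4, (7-6)^2=1, (10-7)^2=9, (1-11)^2=100, (11-5)^2=36
sum(d^2) = 294.
Step 3: rho = 1 - 6*294 / (11*(11^2 - 1)) = 1 - 1764/1320 = -0.336364.
Step 4: Under H0, t = rho * sqrt((n-2)/(1-rho^2)) = -1.0715 ~ t(9).
Step 5: Two-sided p-value from the t-distribution with 9 df = 0.311824.
Step 6: alpha = 0.1. fail to reject H0.

rho = -0.3364, p = 0.311824, fail to reject H0 at alpha = 0.1.


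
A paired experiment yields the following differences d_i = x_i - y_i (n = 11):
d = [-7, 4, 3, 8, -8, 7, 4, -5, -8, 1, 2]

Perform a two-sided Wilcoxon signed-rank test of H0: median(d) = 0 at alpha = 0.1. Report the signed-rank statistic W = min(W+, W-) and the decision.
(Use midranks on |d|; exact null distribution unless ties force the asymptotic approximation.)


Step 1: Drop any zero differences (none here) and take |d_i|.
|d| = [7, 4, 3, 8, 8, 7, 4, 5, 8, 1, 2]
Step 2: Midrank |d_i| (ties get averaged ranks).
ranks: |7|->7.5, |4|->4.5, |3|->3, |8|->10, |8|->10, |7|->7.5, |4|->4.5, |5|->6, |8|->10, |1|->1, |2|->2
Step 3: Attach original signs; sum ranks with positive sign and with negative sign.
W+ = 4.5 + 3 + 10 + 7.5 + 4.5 + 1 + 2 = 32.5
W- = 7.5 + 10 + 6 + 10 = 33.5
(Check: W+ + W- = 66 should equal n(n+1)/2 = 66.)
Step 4: Test statistic W = min(W+, W-) = 32.5.
Step 5: Ties in |d|, so use the tie-corrected normal approximation.
        E[W] = n(n+1)/4 = 11*12/4 = 33.
        Tie groups: |d|=4 (t=2), |d|=7 (t=2), |d|=8 (t=3); sum(t^3 - t) = 36.
        Var[W] = n(n+1)(2n+1)/24 - sum(t^3-t)/48 = 3036/24 - 36/48 = 125.75.
        z = (W - E[W]) / sqrt(Var[W]) = (32.5 - 33) / 11.2138 = -0.0446.
        Two-sided p = 2*Phi(z) = 0.964436.
Step 6: alpha = 0.1. fail to reject H0.

W+ = 32.5, W- = 33.5, W = min = 32.5, p = 0.964436, fail to reject H0.


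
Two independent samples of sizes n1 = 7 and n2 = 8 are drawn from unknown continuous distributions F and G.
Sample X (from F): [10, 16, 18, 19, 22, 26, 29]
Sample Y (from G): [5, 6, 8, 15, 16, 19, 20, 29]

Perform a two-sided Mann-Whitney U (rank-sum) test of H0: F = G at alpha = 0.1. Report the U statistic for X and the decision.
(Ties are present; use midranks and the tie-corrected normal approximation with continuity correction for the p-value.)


Step 1: Combine and sort all 15 observations; assign midranks.
sorted (value, group): (5,Y), (6,Y), (8,Y), (10,X), (15,Y), (16,X), (16,Y), (18,X), (19,X), (19,Y), (20,Y), (22,X), (26,X), (29,X), (29,Y)
ranks: 5->1, 6->2, 8->3, 10->4, 15->5, 16->6.5, 16->6.5, 18->8, 19->9.5, 19->9.5, 20->11, 22->12, 26->13, 29->14.5, 29->14.5
Step 2: Rank sum for X: R1 = 4 + 6.5 + 8 + 9.5 + 12 + 13 + 14.5 = 67.5.
Step 3: U_X = R1 - n1(n1+1)/2 = 67.5 - 7*8/2 = 67.5 - 28 = 39.5.
       U_Y = n1*n2 - U_X = 56 - 39.5 = 16.5.
Step 4: Ties are present, so use the tie-corrected normal approximation (with continuity correction) for the p-value.
Step 5: p-value = 0.201805; compare to alpha = 0.1. fail to reject H0.

U_X = 39.5, p = 0.201805, fail to reject H0 at alpha = 0.1.


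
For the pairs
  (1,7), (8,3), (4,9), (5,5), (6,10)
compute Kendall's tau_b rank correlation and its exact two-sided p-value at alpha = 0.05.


Step 1: Enumerate the 10 unordered pairs (i,j) with i<j and classify each by sign(x_j-x_i) * sign(y_j-y_i).
  (1,2):dx=+7,dy=-4->D; (1,3):dx=+3,dy=+2->C; (1,4):dx=+4,dy=-2->D; (1,5):dx=+5,dy=+3->C
  (2,3):dx=-4,dy=+6->D; (2,4):dx=-3,dy=+2->D; (2,5):dx=-2,dy=+7->D; (3,4):dx=+1,dy=-4->D
  (3,5):dx=+2,dy=+1->C; (4,5):dx=+1,dy=+5->C
Step 2: C = 4, D = 6, total pairs = 10.
Step 3: tau = (C - D)/(n(n-1)/2) = (4 - 6)/10 = -0.200000.
Step 4: Exact two-sided p-value (enumerate n! = 120 permutations of y under H0): p = 0.816667.
Step 5: alpha = 0.05. fail to reject H0.

tau_b = -0.2000 (C=4, D=6), p = 0.816667, fail to reject H0.


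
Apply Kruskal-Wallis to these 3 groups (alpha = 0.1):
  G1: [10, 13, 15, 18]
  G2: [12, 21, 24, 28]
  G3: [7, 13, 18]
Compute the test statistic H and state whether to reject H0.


Step 1: Combine all N = 11 observations and assign midranks.
sorted (value, group, rank): (7,G3,1), (10,G1,2), (12,G2,3), (13,G1,4.5), (13,G3,4.5), (15,G1,6), (18,G1,7.5), (18,G3,7.5), (21,G2,9), (24,G2,10), (28,G2,11)
Step 2: Sum ranks within each group.
R_1 = 20 (n_1 = 4)
R_2 = 33 (n_2 = 4)
R_3 = 13 (n_3 = 3)
Step 3: H = 12/(N(N+1)) * sum(R_i^2/n_i) - 3(N+1)
     = 12/(11*12) * (20^2/4 + 33^2/4 + 13^2/3) - 3*12
     = 0.090909 * 428.583 - 36
     = 2.962121.
Step 4: Ties present; correction factor C = 1 - 12/(11^3 - 11) = 0.990909. Corrected H = 2.962121 / 0.990909 = 2.989297.
Step 5: Under H0, H ~ chi^2(2); p-value = 0.224327.
Step 6: alpha = 0.1. fail to reject H0.

H = 2.9893, df = 2, p = 0.224327, fail to reject H0.


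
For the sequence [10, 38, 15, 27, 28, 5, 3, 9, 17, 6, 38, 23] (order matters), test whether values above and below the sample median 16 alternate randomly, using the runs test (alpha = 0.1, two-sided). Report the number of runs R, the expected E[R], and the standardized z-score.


Step 1: Compute median = 16; label A = above, B = below.
Labels in order: BABAABBBABAA  (n_A = 6, n_B = 6)
Step 2: Count runs R = 8.
Step 3: Under H0 (random ordering), E[R] = 2*n_A*n_B/(n_A+n_B) + 1 = 2*6*6/12 + 1 = 7.0000.
        Var[R] = 2*n_A*n_B*(2*n_A*n_B - n_A - n_B) / ((n_A+n_B)^2 * (n_A+n_B-1)) = 4320/1584 = 2.7273.
        SD[R] = 1.6514.
Step 4: Continuity-corrected z = (R - 0.5 - E[R]) / SD[R] = (8 - 0.5 - 7.0000) / 1.6514 = 0.3028.
Step 5: Two-sided p-value via normal approximation = 2*(1 - Phi(|z|)) = 0.762069.
Step 6: alpha = 0.1. fail to reject H0.

R = 8, z = 0.3028, p = 0.762069, fail to reject H0.


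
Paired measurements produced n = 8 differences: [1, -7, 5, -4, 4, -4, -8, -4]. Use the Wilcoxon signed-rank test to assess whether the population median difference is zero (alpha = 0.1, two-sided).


Step 1: Drop any zero differences (none here) and take |d_i|.
|d| = [1, 7, 5, 4, 4, 4, 8, 4]
Step 2: Midrank |d_i| (ties get averaged ranks).
ranks: |1|->1, |7|->7, |5|->6, |4|->3.5, |4|->3.5, |4|->3.5, |8|->8, |4|->3.5
Step 3: Attach original signs; sum ranks with positive sign and with negative sign.
W+ = 1 + 6 + 3.5 = 10.5
W- = 7 + 3.5 + 3.5 + 8 + 3.5 = 25.5
(Check: W+ + W- = 36 should equal n(n+1)/2 = 36.)
Step 4: Test statistic W = min(W+, W-) = 10.5.
Step 5: Ties in |d|, so use the tie-corrected normal approximation.
        E[W] = n(n+1)/4 = 8*9/4 = 18.
        Tie groups: |d|=4 (t=4); sum(t^3 - t) = 60.
        Var[W] = n(n+1)(2n+1)/24 - sum(t^3-t)/48 = 1224/24 - 60/48 = 49.75.
        z = (W - E[W]) / sqrt(Var[W]) = (10.5 - 18) / 7.0534 = -1.0633.
        Two-sided p = 2*Phi(z) = 0.287636.
Step 6: alpha = 0.1. fail to reject H0.

W+ = 10.5, W- = 25.5, W = min = 10.5, p = 0.287636, fail to reject H0.


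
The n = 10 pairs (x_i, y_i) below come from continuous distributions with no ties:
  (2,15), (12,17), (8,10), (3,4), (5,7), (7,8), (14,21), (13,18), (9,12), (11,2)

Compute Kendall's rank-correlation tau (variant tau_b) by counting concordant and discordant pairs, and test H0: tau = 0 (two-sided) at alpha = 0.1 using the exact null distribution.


Step 1: Enumerate the 45 unordered pairs (i,j) with i<j and classify each by sign(x_j-x_i) * sign(y_j-y_i).
  (1,2):dx=+10,dy=+2->C; (1,3):dx=+6,dy=-5->D; (1,4):dx=+1,dy=-11->D; (1,5):dx=+3,dy=-8->D
  (1,6):dx=+5,dy=-7->D; (1,7):dx=+12,dy=+6->C; (1,8):dx=+11,dy=+3->C; (1,9):dx=+7,dy=-3->D
  (1,10):dx=+9,dy=-13->D; (2,3):dx=-4,dy=-7->C; (2,4):dx=-9,dy=-13->C; (2,5):dx=-7,dy=-10->C
  (2,6):dx=-5,dy=-9->C; (2,7):dx=+2,dy=+4->C; (2,8):dx=+1,dy=+1->C; (2,9):dx=-3,dy=-5->C
  (2,10):dx=-1,dy=-15->C; (3,4):dx=-5,dy=-6->C; (3,5):dx=-3,dy=-3->C; (3,6):dx=-1,dy=-2->C
  (3,7):dx=+6,dy=+11->C; (3,8):dx=+5,dy=+8->C; (3,9):dx=+1,dy=+2->C; (3,10):dx=+3,dy=-8->D
  (4,5):dx=+2,dy=+3->C; (4,6):dx=+4,dy=+4->C; (4,7):dx=+11,dy=+17->C; (4,8):dx=+10,dy=+14->C
  (4,9):dx=+6,dy=+8->C; (4,10):dx=+8,dy=-2->D; (5,6):dx=+2,dy=+1->C; (5,7):dx=+9,dy=+14->C
  (5,8):dx=+8,dy=+11->C; (5,9):dx=+4,dy=+5->C; (5,10):dx=+6,dy=-5->D; (6,7):dx=+7,dy=+13->C
  (6,8):dx=+6,dy=+10->C; (6,9):dx=+2,dy=+4->C; (6,10):dx=+4,dy=-6->D; (7,8):dx=-1,dy=-3->C
  (7,9):dx=-5,dy=-9->C; (7,10):dx=-3,dy=-19->C; (8,9):dx=-4,dy=-6->C; (8,10):dx=-2,dy=-16->C
  (9,10):dx=+2,dy=-10->D
Step 2: C = 34, D = 11, total pairs = 45.
Step 3: tau = (C - D)/(n(n-1)/2) = (34 - 11)/45 = 0.511111.
Step 4: Exact two-sided p-value (enumerate n! = 3628800 permutations of y under H0): p = 0.046623.
Step 5: alpha = 0.1. reject H0.

tau_b = 0.5111 (C=34, D=11), p = 0.046623, reject H0.


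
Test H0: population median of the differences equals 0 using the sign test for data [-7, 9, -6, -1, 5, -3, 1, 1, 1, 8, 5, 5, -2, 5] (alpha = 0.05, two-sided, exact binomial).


Step 1: Discard zero differences. Original n = 14; n_eff = number of nonzero differences = 14.
Nonzero differences (with sign): -7, +9, -6, -1, +5, -3, +1, +1, +1, +8, +5, +5, -2, +5
Step 2: Count signs: positive = 9, negative = 5.
Step 3: Under H0: P(positive) = 0.5, so the number of positives S ~ Bin(14, 0.5).
Step 4: Two-sided exact p-value = sum of Bin(14,0.5) probabilities at or below the observed probability = 0.423950.
Step 5: alpha = 0.05. fail to reject H0.

n_eff = 14, pos = 9, neg = 5, p = 0.423950, fail to reject H0.


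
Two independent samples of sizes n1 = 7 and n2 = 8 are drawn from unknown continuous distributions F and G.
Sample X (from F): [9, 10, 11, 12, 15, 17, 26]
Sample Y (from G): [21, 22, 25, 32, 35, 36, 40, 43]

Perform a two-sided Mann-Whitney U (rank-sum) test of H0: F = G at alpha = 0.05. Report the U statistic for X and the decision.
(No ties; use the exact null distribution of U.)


Step 1: Combine and sort all 15 observations; assign midranks.
sorted (value, group): (9,X), (10,X), (11,X), (12,X), (15,X), (17,X), (21,Y), (22,Y), (25,Y), (26,X), (32,Y), (35,Y), (36,Y), (40,Y), (43,Y)
ranks: 9->1, 10->2, 11->3, 12->4, 15->5, 17->6, 21->7, 22->8, 25->9, 26->10, 32->11, 35->12, 36->13, 40->14, 43->15
Step 2: Rank sum for X: R1 = 1 + 2 + 3 + 4 + 5 + 6 + 10 = 31.
Step 3: U_X = R1 - n1(n1+1)/2 = 31 - 7*8/2 = 31 - 28 = 3.
       U_Y = n1*n2 - U_X = 56 - 3 = 53.
Step 4: No ties, so the exact null distribution of U (based on enumerating the C(15,7) = 6435 equally likely rank assignments) gives the two-sided p-value.
Step 5: p-value = 0.002176; compare to alpha = 0.05. reject H0.

U_X = 3, p = 0.002176, reject H0 at alpha = 0.05.


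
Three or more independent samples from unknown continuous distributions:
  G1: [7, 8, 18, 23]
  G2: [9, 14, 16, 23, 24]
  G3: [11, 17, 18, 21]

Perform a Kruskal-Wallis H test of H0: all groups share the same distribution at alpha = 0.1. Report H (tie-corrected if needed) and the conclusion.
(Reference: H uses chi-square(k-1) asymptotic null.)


Step 1: Combine all N = 13 observations and assign midranks.
sorted (value, group, rank): (7,G1,1), (8,G1,2), (9,G2,3), (11,G3,4), (14,G2,5), (16,G2,6), (17,G3,7), (18,G1,8.5), (18,G3,8.5), (21,G3,10), (23,G1,11.5), (23,G2,11.5), (24,G2,13)
Step 2: Sum ranks within each group.
R_1 = 23 (n_1 = 4)
R_2 = 38.5 (n_2 = 5)
R_3 = 29.5 (n_3 = 4)
Step 3: H = 12/(N(N+1)) * sum(R_i^2/n_i) - 3(N+1)
     = 12/(13*14) * (23^2/4 + 38.5^2/5 + 29.5^2/4) - 3*14
     = 0.065934 * 646.263 - 42
     = 0.610714.
Step 4: Ties present; correction factor C = 1 - 12/(13^3 - 13) = 0.994505. Corrected H = 0.610714 / 0.994505 = 0.614088.
Step 5: Under H0, H ~ chi^2(2); p-value = 0.735618.
Step 6: alpha = 0.1. fail to reject H0.

H = 0.6141, df = 2, p = 0.735618, fail to reject H0.
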